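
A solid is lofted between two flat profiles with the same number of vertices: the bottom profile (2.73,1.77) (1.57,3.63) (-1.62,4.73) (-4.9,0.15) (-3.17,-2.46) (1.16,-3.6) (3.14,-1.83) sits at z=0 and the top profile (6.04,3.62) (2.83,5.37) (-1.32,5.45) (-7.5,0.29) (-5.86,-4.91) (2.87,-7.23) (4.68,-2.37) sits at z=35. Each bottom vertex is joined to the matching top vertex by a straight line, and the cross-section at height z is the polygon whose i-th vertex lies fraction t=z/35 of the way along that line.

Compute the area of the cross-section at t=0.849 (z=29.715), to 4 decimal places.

Cross-section at t=0.849: each vertex is (1-t)·p0[i] + t·p1[i].
  v1: (1-0.849)·(2.73,1.77) + 0.849·(6.04,3.62) = (5.5402,3.3407)
  v2: (1-0.849)·(1.57,3.63) + 0.849·(2.83,5.37) = (2.6397,5.1073)
  v3: (1-0.849)·(-1.62,4.73) + 0.849·(-1.32,5.45) = (-1.3653,5.3413)
  v4: (1-0.849)·(-4.9,0.15) + 0.849·(-7.5,0.29) = (-7.1074,0.2689)
  v5: (1-0.849)·(-3.17,-2.46) + 0.849·(-5.86,-4.91) = (-5.4538,-4.5400)
  v6: (1-0.849)·(1.16,-3.6) + 0.849·(2.87,-7.23) = (2.6118,-6.6819)
  v7: (1-0.849)·(3.14,-1.83) + 0.849·(4.68,-2.37) = (4.4475,-2.2885)
Shoelace sum Σ(x_i·y_{i+1} − x_{i+1}·y_i):
  i=1: 5.5402·5.1073 − 2.6397·3.3407 = +19.4767 (running +19.4767)
  i=2: 2.6397·5.3413 − -1.3653·5.1073 = +21.0725 (running +40.5493)
  i=3: -1.3653·0.2689 − -7.1074·5.3413 = +37.5955 (running +78.1448)
  i=4: -7.1074·-4.5400 − -5.4538·0.2689 = +33.7343 (running +111.8791)
  i=5: -5.4538·-6.6819 − 2.6118·-4.5400 = +48.2993 (running +160.1784)
  i=6: 2.6118·-2.2885 − 4.4475·-6.6819 = +23.7404 (running +183.9188)
  i=7: 4.4475·3.3407 − 5.5402·-2.2885 = +27.5359 (running +211.4547)
Area = |Σ|/2 = |211.4547|/2 = 105.7273

Area at t=0.849: 105.7273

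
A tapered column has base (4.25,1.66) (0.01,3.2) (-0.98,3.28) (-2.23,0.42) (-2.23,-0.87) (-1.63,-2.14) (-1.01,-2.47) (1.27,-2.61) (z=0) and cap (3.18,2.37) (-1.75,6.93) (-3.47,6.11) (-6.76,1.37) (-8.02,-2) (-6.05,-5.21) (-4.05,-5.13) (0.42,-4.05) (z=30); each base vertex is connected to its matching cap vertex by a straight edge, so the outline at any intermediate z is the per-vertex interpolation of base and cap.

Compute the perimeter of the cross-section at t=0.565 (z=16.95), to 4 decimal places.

Perimeter at t=0.565: 28.1694

Cross-section at t=0.565: each vertex is (1-t)·p0[i] + t·p1[i].
  v1: (1-0.565)·(4.25,1.66) + 0.565·(3.18,2.37) = (3.6455,2.0612)
  v2: (1-0.565)·(0.01,3.2) + 0.565·(-1.75,6.93) = (-0.9844,5.3074)
  v3: (1-0.565)·(-0.98,3.28) + 0.565·(-3.47,6.11) = (-2.3868,4.8789)
  v4: (1-0.565)·(-2.23,0.42) + 0.565·(-6.76,1.37) = (-4.7894,0.9567)
  v5: (1-0.565)·(-2.23,-0.87) + 0.565·(-8.02,-2) = (-5.5013,-1.5084)
  v6: (1-0.565)·(-1.63,-2.14) + 0.565·(-6.05,-5.21) = (-4.1273,-3.8746)
  v7: (1-0.565)·(-1.01,-2.47) + 0.565·(-4.05,-5.13) = (-2.7276,-3.9729)
  v8: (1-0.565)·(1.27,-2.61) + 0.565·(0.42,-4.05) = (0.7898,-3.4236)
Perimeter = Σ |v_{i+1} − v_i|:
  edge 1→2: √(-4.6299² + 3.2463²) = 5.6546 (running 5.6546)
  edge 2→3: √(-1.4024² + -0.4285²) = 1.4665 (running 7.1210)
  edge 3→4: √(-2.4026² + -3.9222²) = 4.5996 (running 11.7206)
  edge 4→5: √(-0.7119² + -2.4652²) = 2.5659 (running 14.2865)
  edge 5→6: √(1.3740² + -2.3661²) = 2.7361 (running 17.0227)
  edge 6→7: √(1.3997² + -0.0983²) = 1.4032 (running 18.4258)
  edge 7→8: √(3.5173² + 0.5493²) = 3.5600 (running 21.9858)
  edge 8→1: √(2.8557² + 5.4848²) = 6.1836 (running 28.1694)
Perimeter = 28.1694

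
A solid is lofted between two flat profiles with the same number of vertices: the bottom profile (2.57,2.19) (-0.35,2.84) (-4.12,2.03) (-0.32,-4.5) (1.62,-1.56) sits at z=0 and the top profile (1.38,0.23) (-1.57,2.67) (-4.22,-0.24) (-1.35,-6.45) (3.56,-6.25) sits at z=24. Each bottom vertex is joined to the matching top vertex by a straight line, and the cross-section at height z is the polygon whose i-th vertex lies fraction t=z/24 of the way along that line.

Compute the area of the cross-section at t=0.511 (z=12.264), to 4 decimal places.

Area at t=0.511: 34.7125

Cross-section at t=0.511: each vertex is (1-t)·p0[i] + t·p1[i].
  v1: (1-0.511)·(2.57,2.19) + 0.511·(1.38,0.23) = (1.9619,1.1884)
  v2: (1-0.511)·(-0.35,2.84) + 0.511·(-1.57,2.67) = (-0.9734,2.7531)
  v3: (1-0.511)·(-4.12,2.03) + 0.511·(-4.22,-0.24) = (-4.1711,0.8700)
  v4: (1-0.511)·(-0.32,-4.5) + 0.511·(-1.35,-6.45) = (-0.8463,-5.4964)
  v5: (1-0.511)·(1.62,-1.56) + 0.511·(3.56,-6.25) = (2.6113,-3.9566)
Shoelace sum Σ(x_i·y_{i+1} − x_{i+1}·y_i):
  i=1: 1.9619·2.7531 − -0.9734·1.1884 = +6.5582 (running +6.5582)
  i=2: -0.9734·0.8700 − -4.1711·2.7531 = +10.6367 (running +17.1949)
  i=3: -4.1711·-5.4964 − -0.8463·0.8700 = +23.6626 (running +40.8575)
  i=4: -0.8463·-3.9566 − 2.6113·-5.4964 = +17.7017 (running +58.5592)
  i=5: 2.6113·1.1884 − 1.9619·-3.9566 = +10.8659 (running +69.4251)
Area = |Σ|/2 = |69.4251|/2 = 34.7125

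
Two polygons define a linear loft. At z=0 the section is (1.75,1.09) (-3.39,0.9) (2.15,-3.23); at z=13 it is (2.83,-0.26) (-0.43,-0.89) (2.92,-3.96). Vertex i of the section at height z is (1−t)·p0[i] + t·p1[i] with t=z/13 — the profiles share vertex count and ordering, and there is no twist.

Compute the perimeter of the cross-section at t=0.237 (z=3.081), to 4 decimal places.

Perimeter at t=0.237: 15.2342

Cross-section at t=0.237: each vertex is (1-t)·p0[i] + t·p1[i].
  v1: (1-0.237)·(1.75,1.09) + 0.237·(2.83,-0.26) = (2.0060,0.7701)
  v2: (1-0.237)·(-3.39,0.9) + 0.237·(-0.43,-0.89) = (-2.6885,0.4758)
  v3: (1-0.237)·(2.15,-3.23) + 0.237·(2.92,-3.96) = (2.3325,-3.4030)
Perimeter = Σ |v_{i+1} − v_i|:
  edge 1→2: √(-4.6944² + -0.2943²) = 4.7037 (running 4.7037)
  edge 2→3: √(5.0210² + -3.8788²) = 6.3447 (running 11.0483)
  edge 3→1: √(-0.3265² + 4.1731²) = 4.1858 (running 15.2342)
Perimeter = 15.2342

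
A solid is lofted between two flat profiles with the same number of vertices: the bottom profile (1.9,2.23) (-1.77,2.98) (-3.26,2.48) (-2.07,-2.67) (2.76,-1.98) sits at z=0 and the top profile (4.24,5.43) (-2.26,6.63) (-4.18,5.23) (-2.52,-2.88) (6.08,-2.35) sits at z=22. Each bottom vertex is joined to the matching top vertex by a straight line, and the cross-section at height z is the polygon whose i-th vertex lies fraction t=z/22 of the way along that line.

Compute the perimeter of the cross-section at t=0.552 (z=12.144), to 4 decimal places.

Cross-section at t=0.552: each vertex is (1-t)·p0[i] + t·p1[i].
  v1: (1-0.552)·(1.9,2.23) + 0.552·(4.24,5.43) = (3.1917,3.9964)
  v2: (1-0.552)·(-1.77,2.98) + 0.552·(-2.26,6.63) = (-2.0405,4.9948)
  v3: (1-0.552)·(-3.26,2.48) + 0.552·(-4.18,5.23) = (-3.7678,3.9980)
  v4: (1-0.552)·(-2.07,-2.67) + 0.552·(-2.52,-2.88) = (-2.3184,-2.7859)
  v5: (1-0.552)·(2.76,-1.98) + 0.552·(6.08,-2.35) = (4.5926,-2.1842)
Perimeter = Σ |v_{i+1} − v_i|:
  edge 1→2: √(-5.2322² + 0.9984²) = 5.3266 (running 5.3266)
  edge 2→3: √(-1.7274² + -0.9968²) = 1.9943 (running 7.3209)
  edge 3→4: √(1.4494² + -6.7839²) = 6.9370 (running 14.2579)
  edge 4→5: √(6.9110² + 0.6017²) = 6.9372 (running 21.1951)
  edge 5→1: √(-1.4010² + 6.1806²) = 6.3374 (running 27.5325)
Perimeter = 27.5325

Perimeter at t=0.552: 27.5325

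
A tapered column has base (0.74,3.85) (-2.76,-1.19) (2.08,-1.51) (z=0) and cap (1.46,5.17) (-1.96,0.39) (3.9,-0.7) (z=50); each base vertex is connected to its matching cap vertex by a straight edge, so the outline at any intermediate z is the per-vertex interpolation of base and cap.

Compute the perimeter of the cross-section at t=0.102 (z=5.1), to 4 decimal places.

Perimeter at t=0.102: 16.6732

Cross-section at t=0.102: each vertex is (1-t)·p0[i] + t·p1[i].
  v1: (1-0.102)·(0.74,3.85) + 0.102·(1.46,5.17) = (0.8134,3.9846)
  v2: (1-0.102)·(-2.76,-1.19) + 0.102·(-1.96,0.39) = (-2.6784,-1.0288)
  v3: (1-0.102)·(2.08,-1.51) + 0.102·(3.9,-0.7) = (2.2656,-1.4274)
Perimeter = Σ |v_{i+1} − v_i|:
  edge 1→2: √(-3.4918² + -5.0135²) = 6.1097 (running 6.1097)
  edge 2→3: √(4.9440² + -0.3985²) = 4.9601 (running 11.0697)
  edge 3→1: √(-1.4522² + 5.4120²) = 5.6035 (running 16.6732)
Perimeter = 16.6732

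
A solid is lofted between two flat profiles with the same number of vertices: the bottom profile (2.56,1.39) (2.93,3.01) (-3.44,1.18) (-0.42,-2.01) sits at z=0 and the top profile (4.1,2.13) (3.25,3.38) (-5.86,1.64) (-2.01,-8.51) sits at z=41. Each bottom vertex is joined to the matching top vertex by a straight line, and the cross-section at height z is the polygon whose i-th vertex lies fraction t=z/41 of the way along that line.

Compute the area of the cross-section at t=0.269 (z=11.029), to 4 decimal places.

Area at t=0.269: 23.7109

Cross-section at t=0.269: each vertex is (1-t)·p0[i] + t·p1[i].
  v1: (1-0.269)·(2.56,1.39) + 0.269·(4.1,2.13) = (2.9743,1.5891)
  v2: (1-0.269)·(2.93,3.01) + 0.269·(3.25,3.38) = (3.0161,3.1095)
  v3: (1-0.269)·(-3.44,1.18) + 0.269·(-5.86,1.64) = (-4.0910,1.3037)
  v4: (1-0.269)·(-0.42,-2.01) + 0.269·(-2.01,-8.51) = (-0.8477,-3.7585)
Shoelace sum Σ(x_i·y_{i+1} − x_{i+1}·y_i):
  i=1: 2.9743·3.1095 − 3.0161·1.5891 = +4.4558 (running +4.4558)
  i=2: 3.0161·1.3037 − -4.0910·3.1095 = +16.6532 (running +21.1090)
  i=3: -4.0910·-3.7585 − -0.8477·1.3037 = +16.4811 (running +37.5902)
  i=4: -0.8477·1.5891 − 2.9743·-3.7585 = +9.8317 (running +47.4219)
Area = |Σ|/2 = |47.4219|/2 = 23.7109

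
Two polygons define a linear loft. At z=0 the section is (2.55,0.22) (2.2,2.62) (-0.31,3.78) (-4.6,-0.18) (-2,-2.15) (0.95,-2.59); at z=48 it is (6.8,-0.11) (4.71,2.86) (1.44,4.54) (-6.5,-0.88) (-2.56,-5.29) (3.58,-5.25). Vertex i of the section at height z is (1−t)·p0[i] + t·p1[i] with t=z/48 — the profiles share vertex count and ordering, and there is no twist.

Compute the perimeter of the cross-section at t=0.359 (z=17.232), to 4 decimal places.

Cross-section at t=0.359: each vertex is (1-t)·p0[i] + t·p1[i].
  v1: (1-0.359)·(2.55,0.22) + 0.359·(6.8,-0.11) = (4.0757,0.1015)
  v2: (1-0.359)·(2.2,2.62) + 0.359·(4.71,2.86) = (3.1011,2.7062)
  v3: (1-0.359)·(-0.31,3.78) + 0.359·(1.44,4.54) = (0.3182,4.0528)
  v4: (1-0.359)·(-4.6,-0.18) + 0.359·(-6.5,-0.88) = (-5.2821,-0.4313)
  v5: (1-0.359)·(-2,-2.15) + 0.359·(-2.56,-5.29) = (-2.2010,-3.2773)
  v6: (1-0.359)·(0.95,-2.59) + 0.359·(3.58,-5.25) = (1.8942,-3.5449)
Perimeter = Σ |v_{i+1} − v_i|:
  edge 1→2: √(-0.9747² + 2.6046²) = 2.7810 (running 2.7810)
  edge 2→3: √(-2.7828² + 1.3467²) = 3.0916 (running 5.8726)
  edge 3→4: √(-5.6003² + -4.4841²) = 7.1744 (running 13.0469)
  edge 4→5: √(3.0811² + -2.8460²) = 4.1943 (running 17.2413)
  edge 5→6: √(4.0952² + -0.2677²) = 4.1039 (running 21.3452)
  edge 6→1: √(2.1816² + 3.6465²) = 4.2492 (running 25.5945)
Perimeter = 25.5945

Perimeter at t=0.359: 25.5945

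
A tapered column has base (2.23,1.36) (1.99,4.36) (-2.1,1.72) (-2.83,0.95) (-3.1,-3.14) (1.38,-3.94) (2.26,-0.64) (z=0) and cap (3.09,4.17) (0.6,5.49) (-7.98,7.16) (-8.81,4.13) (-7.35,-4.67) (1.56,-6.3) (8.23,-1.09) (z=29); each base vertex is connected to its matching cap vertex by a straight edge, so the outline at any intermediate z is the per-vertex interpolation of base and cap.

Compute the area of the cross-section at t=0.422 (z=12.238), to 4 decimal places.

Cross-section at t=0.422: each vertex is (1-t)·p0[i] + t·p1[i].
  v1: (1-0.422)·(2.23,1.36) + 0.422·(3.09,4.17) = (2.5929,2.5458)
  v2: (1-0.422)·(1.99,4.36) + 0.422·(0.6,5.49) = (1.4034,4.8369)
  v3: (1-0.422)·(-2.1,1.72) + 0.422·(-7.98,7.16) = (-4.5814,4.0157)
  v4: (1-0.422)·(-2.83,0.95) + 0.422·(-8.81,4.13) = (-5.3536,2.2920)
  v5: (1-0.422)·(-3.1,-3.14) + 0.422·(-7.35,-4.67) = (-4.8935,-3.7857)
  v6: (1-0.422)·(1.38,-3.94) + 0.422·(1.56,-6.3) = (1.4560,-4.9359)
  v7: (1-0.422)·(2.26,-0.64) + 0.422·(8.23,-1.09) = (4.7793,-0.8299)
Shoelace sum Σ(x_i·y_{i+1} − x_{i+1}·y_i):
  i=1: 2.5929·4.8369 − 1.4034·2.5458 = +8.9687 (running +8.9687)
  i=2: 1.4034·4.0157 − -4.5814·4.8369 = +27.7951 (running +36.7638)
  i=3: -4.5814·2.2920 − -5.3536·4.0157 = +10.9979 (running +47.7617)
  i=4: -5.3536·-3.7857 − -4.8935·2.2920 = +31.4825 (running +79.2442)
  i=5: -4.8935·-4.9359 − 1.4560·-3.7857 = +29.6657 (running +108.9099)
  i=6: 1.4560·-0.8299 − 4.7793·-4.9359 = +22.3821 (running +131.2920)
  i=7: 4.7793·2.5458 − 2.5929·-0.8299 = +14.3192 (running +145.6112)
Area = |Σ|/2 = |145.6112|/2 = 72.8056

Area at t=0.422: 72.8056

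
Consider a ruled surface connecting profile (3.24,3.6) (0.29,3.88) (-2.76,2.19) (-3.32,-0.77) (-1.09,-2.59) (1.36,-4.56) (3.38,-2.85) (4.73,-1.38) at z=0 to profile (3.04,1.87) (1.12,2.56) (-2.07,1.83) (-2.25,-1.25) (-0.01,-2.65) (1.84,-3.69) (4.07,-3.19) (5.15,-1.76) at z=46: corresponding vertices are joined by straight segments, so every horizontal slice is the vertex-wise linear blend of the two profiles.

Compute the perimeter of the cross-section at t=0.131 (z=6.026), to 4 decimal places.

Perimeter at t=0.131: 24.7402

Cross-section at t=0.131: each vertex is (1-t)·p0[i] + t·p1[i].
  v1: (1-0.131)·(3.24,3.6) + 0.131·(3.04,1.87) = (3.2138,3.3734)
  v2: (1-0.131)·(0.29,3.88) + 0.131·(1.12,2.56) = (0.3987,3.7071)
  v3: (1-0.131)·(-2.76,2.19) + 0.131·(-2.07,1.83) = (-2.6696,2.1428)
  v4: (1-0.131)·(-3.32,-0.77) + 0.131·(-2.25,-1.25) = (-3.1798,-0.8329)
  v5: (1-0.131)·(-1.09,-2.59) + 0.131·(-0.01,-2.65) = (-0.9485,-2.5979)
  v6: (1-0.131)·(1.36,-4.56) + 0.131·(1.84,-3.69) = (1.4229,-4.4460)
  v7: (1-0.131)·(3.38,-2.85) + 0.131·(4.07,-3.19) = (3.4704,-2.8945)
  v8: (1-0.131)·(4.73,-1.38) + 0.131·(5.15,-1.76) = (4.7850,-1.4298)
Perimeter = Σ |v_{i+1} − v_i|:
  edge 1→2: √(-2.8151² + 0.3337²) = 2.8348 (running 2.8348)
  edge 2→3: √(-3.0683² + -1.5642²) = 3.4441 (running 6.2788)
  edge 3→4: √(-0.5102² + -2.9757²) = 3.0191 (running 9.2980)
  edge 4→5: √(2.2313² + -1.7650²) = 2.8450 (running 12.1430)
  edge 5→6: √(2.3714² + -1.8482²) = 3.0065 (running 15.1495)
  edge 6→7: √(2.0475² + 1.5515²) = 2.5689 (running 17.7184)
  edge 7→8: √(1.3146² + 1.4648²) = 1.9682 (running 19.6866)
  edge 8→1: √(-1.5712² + 4.8032²) = 5.0536 (running 24.7402)
Perimeter = 24.7402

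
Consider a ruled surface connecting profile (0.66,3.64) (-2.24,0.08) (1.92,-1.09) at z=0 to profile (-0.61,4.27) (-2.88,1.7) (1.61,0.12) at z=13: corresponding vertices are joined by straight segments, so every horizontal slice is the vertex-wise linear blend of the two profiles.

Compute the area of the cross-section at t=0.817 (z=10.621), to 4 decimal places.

Area at t=0.817: 7.8882

Cross-section at t=0.817: each vertex is (1-t)·p0[i] + t·p1[i].
  v1: (1-0.817)·(0.66,3.64) + 0.817·(-0.61,4.27) = (-0.3776,4.1547)
  v2: (1-0.817)·(-2.24,0.08) + 0.817·(-2.88,1.7) = (-2.7629,1.4035)
  v3: (1-0.817)·(1.92,-1.09) + 0.817·(1.61,0.12) = (1.6667,-0.1014)
Shoelace sum Σ(x_i·y_{i+1} − x_{i+1}·y_i):
  i=1: -0.3776·1.4035 − -2.7629·4.1547 = +10.9490 (running +10.9490)
  i=2: -2.7629·-0.1014 − 1.6667·1.4035 = -2.0591 (running +8.8899)
  i=3: 1.6667·4.1547 − -0.3776·-0.1014 = +6.8865 (running +15.7764)
Area = |Σ|/2 = |15.7764|/2 = 7.8882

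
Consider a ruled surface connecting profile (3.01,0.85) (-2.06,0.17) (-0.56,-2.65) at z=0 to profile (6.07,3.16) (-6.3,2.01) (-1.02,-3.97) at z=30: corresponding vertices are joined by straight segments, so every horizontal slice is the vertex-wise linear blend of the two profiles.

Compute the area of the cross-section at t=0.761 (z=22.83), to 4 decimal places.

Area at t=0.761: 30.0280

Cross-section at t=0.761: each vertex is (1-t)·p0[i] + t·p1[i].
  v1: (1-0.761)·(3.01,0.85) + 0.761·(6.07,3.16) = (5.3387,2.6079)
  v2: (1-0.761)·(-2.06,0.17) + 0.761·(-6.3,2.01) = (-5.2866,1.5702)
  v3: (1-0.761)·(-0.56,-2.65) + 0.761·(-1.02,-3.97) = (-0.9101,-3.6545)
Shoelace sum Σ(x_i·y_{i+1} − x_{i+1}·y_i):
  i=1: 5.3387·1.5702 − -5.2866·2.6079 = +22.1701 (running +22.1701)
  i=2: -5.2866·-3.6545 − -0.9101·1.5702 = +20.7491 (running +42.9192)
  i=3: -0.9101·2.6079 − 5.3387·-3.6545 = +17.1369 (running +60.0561)
Area = |Σ|/2 = |60.0561|/2 = 30.0280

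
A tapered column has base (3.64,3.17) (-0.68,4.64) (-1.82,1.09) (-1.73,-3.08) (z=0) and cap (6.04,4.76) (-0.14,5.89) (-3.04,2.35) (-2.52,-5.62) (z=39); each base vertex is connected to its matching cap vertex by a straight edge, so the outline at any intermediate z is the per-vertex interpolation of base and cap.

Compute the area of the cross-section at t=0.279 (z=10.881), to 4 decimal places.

Cross-section at t=0.279: each vertex is (1-t)·p0[i] + t·p1[i].
  v1: (1-0.279)·(3.64,3.17) + 0.279·(6.04,4.76) = (4.3096,3.6136)
  v2: (1-0.279)·(-0.68,4.64) + 0.279·(-0.14,5.89) = (-0.5293,4.9887)
  v3: (1-0.279)·(-1.82,1.09) + 0.279·(-3.04,2.35) = (-2.1604,1.4415)
  v4: (1-0.279)·(-1.73,-3.08) + 0.279·(-2.52,-5.62) = (-1.9504,-3.7887)
Shoelace sum Σ(x_i·y_{i+1} − x_{i+1}·y_i):
  i=1: 4.3096·4.9887 − -0.5293·3.6136 = +23.4123 (running +23.4123)
  i=2: -0.5293·1.4415 − -2.1604·4.9887 = +10.0145 (running +33.4269)
  i=3: -2.1604·-3.7887 − -1.9504·1.4415 = +10.9965 (running +44.4234)
  i=4: -1.9504·3.6136 − 4.3096·-3.7887 = +9.2796 (running +53.7030)
Area = |Σ|/2 = |53.7030|/2 = 26.8515

Area at t=0.279: 26.8515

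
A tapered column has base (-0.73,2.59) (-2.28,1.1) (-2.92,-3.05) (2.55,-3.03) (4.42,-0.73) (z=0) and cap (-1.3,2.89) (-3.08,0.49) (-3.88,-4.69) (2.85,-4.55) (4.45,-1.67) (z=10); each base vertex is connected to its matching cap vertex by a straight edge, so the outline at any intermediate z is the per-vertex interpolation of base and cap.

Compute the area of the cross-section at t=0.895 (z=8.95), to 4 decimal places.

Cross-section at t=0.895: each vertex is (1-t)·p0[i] + t·p1[i].
  v1: (1-0.895)·(-0.73,2.59) + 0.895·(-1.3,2.89) = (-1.2401,2.8585)
  v2: (1-0.895)·(-2.28,1.1) + 0.895·(-3.08,0.49) = (-2.9960,0.5540)
  v3: (1-0.895)·(-2.92,-3.05) + 0.895·(-3.88,-4.69) = (-3.7792,-4.5178)
  v4: (1-0.895)·(2.55,-3.03) + 0.895·(2.85,-4.55) = (2.8185,-4.3904)
  v5: (1-0.895)·(4.42,-0.73) + 0.895·(4.45,-1.67) = (4.4469,-1.5713)
Shoelace sum Σ(x_i·y_{i+1} − x_{i+1}·y_i):
  i=1: -1.2401·0.5540 − -2.9960·2.8585 = +7.8770 (running +7.8770)
  i=2: -2.9960·-4.5178 − -3.7792·0.5540 = +15.6292 (running +23.5062)
  i=3: -3.7792·-4.3904 − 2.8185·-4.5178 = +29.3256 (running +52.8318)
  i=4: 2.8185·-1.5713 − 4.4469·-4.3904 = +15.0947 (running +67.9265)
  i=5: 4.4469·2.8585 − -1.2401·-1.5713 = +10.7627 (running +78.6892)
Area = |Σ|/2 = |78.6892|/2 = 39.3446

Area at t=0.895: 39.3446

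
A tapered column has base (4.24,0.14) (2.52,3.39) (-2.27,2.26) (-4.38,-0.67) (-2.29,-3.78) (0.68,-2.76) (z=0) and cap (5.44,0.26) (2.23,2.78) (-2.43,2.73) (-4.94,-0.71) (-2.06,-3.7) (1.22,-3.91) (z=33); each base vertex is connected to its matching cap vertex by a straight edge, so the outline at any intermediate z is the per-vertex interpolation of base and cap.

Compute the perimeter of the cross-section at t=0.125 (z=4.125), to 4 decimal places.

Cross-section at t=0.125: each vertex is (1-t)·p0[i] + t·p1[i].
  v1: (1-0.125)·(4.24,0.14) + 0.125·(5.44,0.26) = (4.3900,0.1550)
  v2: (1-0.125)·(2.52,3.39) + 0.125·(2.23,2.78) = (2.4838,3.3138)
  v3: (1-0.125)·(-2.27,2.26) + 0.125·(-2.43,2.73) = (-2.2900,2.3187)
  v4: (1-0.125)·(-4.38,-0.67) + 0.125·(-4.94,-0.71) = (-4.4500,-0.6750)
  v5: (1-0.125)·(-2.29,-3.78) + 0.125·(-2.06,-3.7) = (-2.2612,-3.7700)
  v6: (1-0.125)·(0.68,-2.76) + 0.125·(1.22,-3.91) = (0.7475,-2.9038)
Perimeter = Σ |v_{i+1} − v_i|:
  edge 1→2: √(-1.9062² + 3.1588²) = 3.6894 (running 3.6894)
  edge 2→3: √(-4.7737² + -0.9950²) = 4.8763 (running 8.5657)
  edge 3→4: √(-2.1600² + -2.9937²) = 3.6916 (running 12.2573)
  edge 4→5: √(2.1888² + -3.0950²) = 3.7907 (running 16.0481)
  edge 5→6: √(3.0088² + 0.8662²) = 3.1310 (running 19.1790)
  edge 6→1: √(3.6425² + 3.0587²) = 4.7564 (running 23.9355)
Perimeter = 23.9355

Perimeter at t=0.125: 23.9355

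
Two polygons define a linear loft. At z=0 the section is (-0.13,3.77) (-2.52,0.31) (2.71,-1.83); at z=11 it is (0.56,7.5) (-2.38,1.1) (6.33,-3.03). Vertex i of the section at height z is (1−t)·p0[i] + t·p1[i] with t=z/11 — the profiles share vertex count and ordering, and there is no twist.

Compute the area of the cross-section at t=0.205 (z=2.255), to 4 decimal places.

Cross-section at t=0.205: each vertex is (1-t)·p0[i] + t·p1[i].
  v1: (1-0.205)·(-0.13,3.77) + 0.205·(0.56,7.5) = (0.0114,4.5347)
  v2: (1-0.205)·(-2.52,0.31) + 0.205·(-2.38,1.1) = (-2.4913,0.4719)
  v3: (1-0.205)·(2.71,-1.83) + 0.205·(6.33,-3.03) = (3.4521,-2.0760)
Shoelace sum Σ(x_i·y_{i+1} − x_{i+1}·y_i):
  i=1: 0.0114·0.4719 − -2.4913·4.5347 = +11.3026 (running +11.3026)
  i=2: -2.4913·-2.0760 − 3.4521·0.4719 = +3.5427 (running +14.8453)
  i=3: 3.4521·4.5347 − 0.0114·-2.0760 = +15.6778 (running +30.5231)
Area = |Σ|/2 = |30.5231|/2 = 15.2616

Area at t=0.205: 15.2616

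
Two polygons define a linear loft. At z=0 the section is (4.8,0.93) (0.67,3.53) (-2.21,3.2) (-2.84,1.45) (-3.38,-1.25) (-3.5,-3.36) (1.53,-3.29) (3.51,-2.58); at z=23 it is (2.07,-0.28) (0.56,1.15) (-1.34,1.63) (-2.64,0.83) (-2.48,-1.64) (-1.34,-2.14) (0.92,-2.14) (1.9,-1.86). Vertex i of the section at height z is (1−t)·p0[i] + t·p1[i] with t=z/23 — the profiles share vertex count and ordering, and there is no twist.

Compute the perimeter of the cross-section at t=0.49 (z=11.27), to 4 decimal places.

Perimeter at t=0.49: 19.4174

Cross-section at t=0.49: each vertex is (1-t)·p0[i] + t·p1[i].
  v1: (1-0.49)·(4.8,0.93) + 0.49·(2.07,-0.28) = (3.4623,0.3371)
  v2: (1-0.49)·(0.67,3.53) + 0.49·(0.56,1.15) = (0.6161,2.3638)
  v3: (1-0.49)·(-2.21,3.2) + 0.49·(-1.34,1.63) = (-1.7837,2.4307)
  v4: (1-0.49)·(-2.84,1.45) + 0.49·(-2.64,0.83) = (-2.7420,1.1462)
  v5: (1-0.49)·(-3.38,-1.25) + 0.49·(-2.48,-1.64) = (-2.9390,-1.4411)
  v6: (1-0.49)·(-3.5,-3.36) + 0.49·(-1.34,-2.14) = (-2.4416,-2.7622)
  v7: (1-0.49)·(1.53,-3.29) + 0.49·(0.92,-2.14) = (1.2311,-2.7265)
  v8: (1-0.49)·(3.51,-2.58) + 0.49·(1.9,-1.86) = (2.7211,-2.2272)
Perimeter = Σ |v_{i+1} − v_i|:
  edge 1→2: √(-2.8462² + 2.0267²) = 3.4940 (running 3.4940)
  edge 2→3: √(-2.3998² + 0.0669²) = 2.4007 (running 5.8948)
  edge 3→4: √(-0.9583² + -1.2845²) = 1.6026 (running 7.4974)
  edge 4→5: √(-0.1970² + -2.5873²) = 2.5948 (running 10.0922)
  edge 5→6: √(0.4974² + -1.3211²) = 1.4116 (running 11.5038)
  edge 6→7: √(3.6727² + 0.0357²) = 3.6729 (running 15.1767)
  edge 7→8: √(1.4900² + 0.4993²) = 1.5714 (running 16.7481)
  edge 8→1: √(0.7412² + 2.5643²) = 2.6693 (running 19.4174)
Perimeter = 19.4174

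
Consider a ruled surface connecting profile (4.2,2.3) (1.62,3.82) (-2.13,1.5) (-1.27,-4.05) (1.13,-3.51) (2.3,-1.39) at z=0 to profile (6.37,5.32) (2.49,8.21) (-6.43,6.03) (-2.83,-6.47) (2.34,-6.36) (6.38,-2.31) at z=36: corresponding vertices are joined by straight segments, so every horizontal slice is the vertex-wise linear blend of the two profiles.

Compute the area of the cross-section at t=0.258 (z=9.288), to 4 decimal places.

Area at t=0.258: 51.1313

Cross-section at t=0.258: each vertex is (1-t)·p0[i] + t·p1[i].
  v1: (1-0.258)·(4.2,2.3) + 0.258·(6.37,5.32) = (4.7599,3.0792)
  v2: (1-0.258)·(1.62,3.82) + 0.258·(2.49,8.21) = (1.8445,4.9526)
  v3: (1-0.258)·(-2.13,1.5) + 0.258·(-6.43,6.03) = (-3.2394,2.6687)
  v4: (1-0.258)·(-1.27,-4.05) + 0.258·(-2.83,-6.47) = (-1.6725,-4.6744)
  v5: (1-0.258)·(1.13,-3.51) + 0.258·(2.34,-6.36) = (1.4422,-4.2453)
  v6: (1-0.258)·(2.3,-1.39) + 0.258·(6.38,-2.31) = (3.3526,-1.6274)
Shoelace sum Σ(x_i·y_{i+1} − x_{i+1}·y_i):
  i=1: 4.7599·4.9526 − 1.8445·3.0792 = +17.8944 (running +17.8944)
  i=2: 1.8445·2.6687 − -3.2394·4.9526 = +20.9659 (running +38.8603)
  i=3: -3.2394·-4.6744 − -1.6725·2.6687 = +19.6055 (running +58.4658)
  i=4: -1.6725·-4.2453 − 1.4422·-4.6744 = +13.8414 (running +72.3073)
  i=5: 1.4422·-1.6274 − 3.3526·-4.2453 = +11.8860 (running +84.1933)
  i=6: 3.3526·3.0792 − 4.7599·-1.6274 = +18.0693 (running +102.2626)
Area = |Σ|/2 = |102.2626|/2 = 51.1313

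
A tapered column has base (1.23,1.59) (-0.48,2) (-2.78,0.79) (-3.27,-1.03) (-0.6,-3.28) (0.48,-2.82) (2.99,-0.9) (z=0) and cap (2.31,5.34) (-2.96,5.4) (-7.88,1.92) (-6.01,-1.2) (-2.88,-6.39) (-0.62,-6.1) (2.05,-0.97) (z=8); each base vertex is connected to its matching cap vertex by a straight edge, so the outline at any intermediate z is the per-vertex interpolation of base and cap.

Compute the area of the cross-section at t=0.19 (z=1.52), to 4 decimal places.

Area at t=0.19: 29.0708

Cross-section at t=0.19: each vertex is (1-t)·p0[i] + t·p1[i].
  v1: (1-0.19)·(1.23,1.59) + 0.19·(2.31,5.34) = (1.4352,2.3025)
  v2: (1-0.19)·(-0.48,2) + 0.19·(-2.96,5.4) = (-0.9512,2.6460)
  v3: (1-0.19)·(-2.78,0.79) + 0.19·(-7.88,1.92) = (-3.7490,1.0047)
  v4: (1-0.19)·(-3.27,-1.03) + 0.19·(-6.01,-1.2) = (-3.7906,-1.0623)
  v5: (1-0.19)·(-0.6,-3.28) + 0.19·(-2.88,-6.39) = (-1.0332,-3.8709)
  v6: (1-0.19)·(0.48,-2.82) + 0.19·(-0.62,-6.1) = (0.2710,-3.4432)
  v7: (1-0.19)·(2.99,-0.9) + 0.19·(2.05,-0.97) = (2.8114,-0.9133)
Shoelace sum Σ(x_i·y_{i+1} − x_{i+1}·y_i):
  i=1: 1.4352·2.6460 − -0.9512·2.3025 = +5.9877 (running +5.9877)
  i=2: -0.9512·1.0047 − -3.7490·2.6460 = +8.9642 (running +14.9519)
  i=3: -3.7490·-1.0623 − -3.7906·1.0047 = +7.7910 (running +22.7428)
  i=4: -3.7906·-3.8709 − -1.0332·-1.0623 = +13.5755 (running +36.3183)
  i=5: -1.0332·-3.4432 − 0.2710·-3.8709 = +4.6065 (running +40.9248)
  i=6: 0.2710·-0.9133 − 2.8114·-3.4432 = +9.4327 (running +50.3575)
  i=7: 2.8114·2.3025 − 1.4352·-0.9133 = +7.7840 (running +58.1416)
Area = |Σ|/2 = |58.1416|/2 = 29.0708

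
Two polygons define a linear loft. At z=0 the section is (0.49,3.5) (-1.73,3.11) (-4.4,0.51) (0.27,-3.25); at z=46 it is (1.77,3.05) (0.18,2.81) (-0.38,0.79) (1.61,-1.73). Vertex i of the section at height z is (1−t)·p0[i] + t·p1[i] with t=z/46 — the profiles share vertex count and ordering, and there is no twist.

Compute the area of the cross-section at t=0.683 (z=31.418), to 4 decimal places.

Cross-section at t=0.683: each vertex is (1-t)·p0[i] + t·p1[i].
  v1: (1-0.683)·(0.49,3.5) + 0.683·(1.77,3.05) = (1.3642,3.1926)
  v2: (1-0.683)·(-1.73,3.11) + 0.683·(0.18,2.81) = (-0.4255,2.9051)
  v3: (1-0.683)·(-4.4,0.51) + 0.683·(-0.38,0.79) = (-1.6543,0.7012)
  v4: (1-0.683)·(0.27,-3.25) + 0.683·(1.61,-1.73) = (1.1852,-2.2118)
Shoelace sum Σ(x_i·y_{i+1} − x_{i+1}·y_i):
  i=1: 1.3642·2.9051 − -0.4255·3.1926 = +5.3216 (running +5.3216)
  i=2: -0.4255·0.7012 − -1.6543·2.9051 = +4.5077 (running +9.8293)
  i=3: -1.6543·-2.2118 − 1.1852·0.7012 = +2.8280 (running +12.6573)
  i=4: 1.1852·3.1926 − 1.3642·-2.2118 = +6.8015 (running +19.4588)
Area = |Σ|/2 = |19.4588|/2 = 9.7294

Area at t=0.683: 9.7294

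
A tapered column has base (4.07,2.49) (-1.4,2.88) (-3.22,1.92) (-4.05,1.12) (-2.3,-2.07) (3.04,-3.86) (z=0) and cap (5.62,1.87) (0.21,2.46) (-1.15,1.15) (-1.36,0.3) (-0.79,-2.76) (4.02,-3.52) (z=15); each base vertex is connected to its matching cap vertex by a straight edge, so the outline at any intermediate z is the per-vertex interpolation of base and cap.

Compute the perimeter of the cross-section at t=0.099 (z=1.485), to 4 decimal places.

Cross-section at t=0.099: each vertex is (1-t)·p0[i] + t·p1[i].
  v1: (1-0.099)·(4.07,2.49) + 0.099·(5.62,1.87) = (4.2235,2.4286)
  v2: (1-0.099)·(-1.4,2.88) + 0.099·(0.21,2.46) = (-1.2406,2.8384)
  v3: (1-0.099)·(-3.22,1.92) + 0.099·(-1.15,1.15) = (-3.0151,1.8438)
  v4: (1-0.099)·(-4.05,1.12) + 0.099·(-1.36,0.3) = (-3.7837,1.0388)
  v5: (1-0.099)·(-2.3,-2.07) + 0.099·(-0.79,-2.76) = (-2.1505,-2.1383)
  v6: (1-0.099)·(3.04,-3.86) + 0.099·(4.02,-3.52) = (3.1370,-3.8263)
Perimeter = Σ |v_{i+1} − v_i|:
  edge 1→2: √(-5.4641² + 0.4098²) = 5.4794 (running 5.4794)
  edge 2→3: √(-1.7745² + -0.9946²) = 2.0342 (running 7.5136)
  edge 3→4: √(-0.7686² + -0.8049²) = 1.1130 (running 8.6266)
  edge 4→5: √(1.6332² + -3.1771²) = 3.5723 (running 12.1989)
  edge 5→6: √(5.2875² + -1.6880²) = 5.5504 (running 17.7494)
  edge 6→1: √(1.0864² + 6.2550²) = 6.3486 (running 24.0980)
Perimeter = 24.0980

Perimeter at t=0.099: 24.0980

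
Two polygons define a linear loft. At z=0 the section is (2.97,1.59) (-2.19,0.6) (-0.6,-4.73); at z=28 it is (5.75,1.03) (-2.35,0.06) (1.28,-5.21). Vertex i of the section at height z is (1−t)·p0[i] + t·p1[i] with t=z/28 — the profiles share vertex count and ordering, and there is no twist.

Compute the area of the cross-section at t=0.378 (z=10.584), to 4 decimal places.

Area at t=0.378: 17.8018

Cross-section at t=0.378: each vertex is (1-t)·p0[i] + t·p1[i].
  v1: (1-0.378)·(2.97,1.59) + 0.378·(5.75,1.03) = (4.0208,1.3783)
  v2: (1-0.378)·(-2.19,0.6) + 0.378·(-2.35,0.06) = (-2.2505,0.3959)
  v3: (1-0.378)·(-0.6,-4.73) + 0.378·(1.28,-5.21) = (0.1106,-4.9114)
Shoelace sum Σ(x_i·y_{i+1} − x_{i+1}·y_i):
  i=1: 4.0208·0.3959 − -2.2505·1.3783 = +4.6937 (running +4.6937)
  i=2: -2.2505·-4.9114 − 0.1106·0.3959 = +11.0093 (running +15.7029)
  i=3: 0.1106·1.3783 − 4.0208·-4.9114 = +19.9006 (running +35.6036)
Area = |Σ|/2 = |35.6036|/2 = 17.8018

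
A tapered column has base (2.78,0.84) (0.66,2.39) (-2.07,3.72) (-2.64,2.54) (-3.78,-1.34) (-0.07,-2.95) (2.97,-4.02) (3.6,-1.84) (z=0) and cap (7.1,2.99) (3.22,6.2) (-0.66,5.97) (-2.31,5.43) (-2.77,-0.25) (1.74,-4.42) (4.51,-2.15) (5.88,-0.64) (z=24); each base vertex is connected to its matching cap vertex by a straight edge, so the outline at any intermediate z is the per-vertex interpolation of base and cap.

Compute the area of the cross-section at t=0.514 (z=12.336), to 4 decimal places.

Area at t=0.514: 52.2624

Cross-section at t=0.514: each vertex is (1-t)·p0[i] + t·p1[i].
  v1: (1-0.514)·(2.78,0.84) + 0.514·(7.1,2.99) = (5.0005,1.9451)
  v2: (1-0.514)·(0.66,2.39) + 0.514·(3.22,6.2) = (1.9758,4.3483)
  v3: (1-0.514)·(-2.07,3.72) + 0.514·(-0.66,5.97) = (-1.3453,4.8765)
  v4: (1-0.514)·(-2.64,2.54) + 0.514·(-2.31,5.43) = (-2.4704,4.0255)
  v5: (1-0.514)·(-3.78,-1.34) + 0.514·(-2.77,-0.25) = (-3.2609,-0.7797)
  v6: (1-0.514)·(-0.07,-2.95) + 0.514·(1.74,-4.42) = (0.8603,-3.7056)
  v7: (1-0.514)·(2.97,-4.02) + 0.514·(4.51,-2.15) = (3.7616,-3.0588)
  v8: (1-0.514)·(3.6,-1.84) + 0.514·(5.88,-0.64) = (4.7719,-1.2232)
Shoelace sum Σ(x_i·y_{i+1} − x_{i+1}·y_i):
  i=1: 5.0005·4.3483 − 1.9758·1.9451 = +17.9006 (running +17.9006)
  i=2: 1.9758·4.8765 − -1.3453·4.3483 = +15.4848 (running +33.3854)
  i=3: -1.3453·4.0255 − -2.4704·4.8765 = +6.6315 (running +40.0169)
  i=4: -2.4704·-0.7797 − -3.2609·4.0255 = +15.0527 (running +55.0696)
  i=5: -3.2609·-3.7056 − 0.8603·-0.7797 = +12.7542 (running +67.8239)
  i=6: 0.8603·-3.0588 − 3.7616·-3.7056 = +11.3071 (running +79.1310)
  i=7: 3.7616·-1.2232 − 4.7719·-3.0588 = +9.9953 (running +89.1263)
  i=8: 4.7719·1.9451 − 5.0005·-1.2232 = +15.3984 (running +104.5248)
Area = |Σ|/2 = |104.5248|/2 = 52.2624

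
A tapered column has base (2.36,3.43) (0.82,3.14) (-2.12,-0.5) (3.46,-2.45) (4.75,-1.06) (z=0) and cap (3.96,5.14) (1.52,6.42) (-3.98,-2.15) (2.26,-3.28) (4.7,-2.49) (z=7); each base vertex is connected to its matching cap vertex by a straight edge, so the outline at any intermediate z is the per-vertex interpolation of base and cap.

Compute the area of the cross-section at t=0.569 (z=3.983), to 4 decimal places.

Cross-section at t=0.569: each vertex is (1-t)·p0[i] + t·p1[i].
  v1: (1-0.569)·(2.36,3.43) + 0.569·(3.96,5.14) = (3.2704,4.4030)
  v2: (1-0.569)·(0.82,3.14) + 0.569·(1.52,6.42) = (1.2183,5.0063)
  v3: (1-0.569)·(-2.12,-0.5) + 0.569·(-3.98,-2.15) = (-3.1783,-1.4388)
  v4: (1-0.569)·(3.46,-2.45) + 0.569·(2.26,-3.28) = (2.7772,-2.9223)
  v5: (1-0.569)·(4.75,-1.06) + 0.569·(4.7,-2.49) = (4.7215,-1.8737)
Shoelace sum Σ(x_i·y_{i+1} − x_{i+1}·y_i):
  i=1: 3.2704·5.0063 − 1.2183·4.4030 = +11.0085 (running +11.0085)
  i=2: 1.2183·-1.4388 − -3.1783·5.0063 = +14.1588 (running +25.1673)
  i=3: -3.1783·-2.9223 − 2.7772·-1.4388 = +13.2839 (running +38.4513)
  i=4: 2.7772·-1.8737 − 4.7215·-2.9223 = +8.5941 (running +47.0454)
  i=5: 4.7215·4.4030 − 3.2704·-1.8737 = +26.9166 (running +73.9620)
Area = |Σ|/2 = |73.9620|/2 = 36.9810

Area at t=0.569: 36.9810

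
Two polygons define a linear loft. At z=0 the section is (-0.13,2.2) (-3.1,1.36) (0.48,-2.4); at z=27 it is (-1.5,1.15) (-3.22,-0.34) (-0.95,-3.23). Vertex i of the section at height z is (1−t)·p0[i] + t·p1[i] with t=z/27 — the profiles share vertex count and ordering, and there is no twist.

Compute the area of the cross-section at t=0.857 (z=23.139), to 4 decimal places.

Cross-section at t=0.857: each vertex is (1-t)·p0[i] + t·p1[i].
  v1: (1-0.857)·(-0.13,2.2) + 0.857·(-1.5,1.15) = (-1.3041,1.3001)
  v2: (1-0.857)·(-3.1,1.36) + 0.857·(-3.22,-0.34) = (-3.2028,-0.0969)
  v3: (1-0.857)·(0.48,-2.4) + 0.857·(-0.95,-3.23) = (-0.7455,-3.1113)
Shoelace sum Σ(x_i·y_{i+1} − x_{i+1}·y_i):
  i=1: -1.3041·-0.0969 − -3.2028·1.3001 = +4.2905 (running +4.2905)
  i=2: -3.2028·-3.1113 − -0.7455·-0.0969 = +9.8928 (running +14.1833)
  i=3: -0.7455·1.3001 − -1.3041·-3.1113 = -5.0267 (running +9.1566)
Area = |Σ|/2 = |9.1566|/2 = 4.5783

Area at t=0.857: 4.5783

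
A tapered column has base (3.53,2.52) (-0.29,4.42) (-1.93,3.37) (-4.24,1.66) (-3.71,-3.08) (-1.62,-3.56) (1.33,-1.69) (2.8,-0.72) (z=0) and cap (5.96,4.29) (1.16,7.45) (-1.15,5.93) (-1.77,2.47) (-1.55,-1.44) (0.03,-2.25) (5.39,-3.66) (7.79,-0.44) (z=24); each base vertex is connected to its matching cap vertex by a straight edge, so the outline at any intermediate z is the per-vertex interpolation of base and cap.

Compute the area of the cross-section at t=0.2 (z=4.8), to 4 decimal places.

Cross-section at t=0.2: each vertex is (1-t)·p0[i] + t·p1[i].
  v1: (1-0.2)·(3.53,2.52) + 0.2·(5.96,4.29) = (4.0160,2.8740)
  v2: (1-0.2)·(-0.29,4.42) + 0.2·(1.16,7.45) = (0.0000,5.0260)
  v3: (1-0.2)·(-1.93,3.37) + 0.2·(-1.15,5.93) = (-1.7740,3.8820)
  v4: (1-0.2)·(-4.24,1.66) + 0.2·(-1.77,2.47) = (-3.7460,1.8220)
  v5: (1-0.2)·(-3.71,-3.08) + 0.2·(-1.55,-1.44) = (-3.2780,-2.7520)
  v6: (1-0.2)·(-1.62,-3.56) + 0.2·(0.03,-2.25) = (-1.2900,-3.2980)
  v7: (1-0.2)·(1.33,-1.69) + 0.2·(5.39,-3.66) = (2.1420,-2.0840)
  v8: (1-0.2)·(2.8,-0.72) + 0.2·(7.79,-0.44) = (3.7980,-0.6640)
Shoelace sum Σ(x_i·y_{i+1} − x_{i+1}·y_i):
  i=1: 4.0160·5.0260 − 0.0000·2.8740 = +20.1844 (running +20.1844)
  i=2: 0.0000·3.8820 − -1.7740·5.0260 = +8.9161 (running +29.1005)
  i=3: -1.7740·1.8220 − -3.7460·3.8820 = +11.3097 (running +40.4103)
  i=4: -3.7460·-2.7520 − -3.2780·1.8220 = +16.2815 (running +56.6918)
  i=5: -3.2780·-3.2980 − -1.2900·-2.7520 = +7.2608 (running +63.9526)
  i=6: -1.2900·-2.0840 − 2.1420·-3.2980 = +9.7527 (running +73.7052)
  i=7: 2.1420·-0.6640 − 3.7980·-2.0840 = +6.4927 (running +80.1980)
  i=8: 3.7980·2.8740 − 4.0160·-0.6640 = +13.5821 (running +93.7801)
Area = |Σ|/2 = |93.7801|/2 = 46.8900

Area at t=0.2: 46.8900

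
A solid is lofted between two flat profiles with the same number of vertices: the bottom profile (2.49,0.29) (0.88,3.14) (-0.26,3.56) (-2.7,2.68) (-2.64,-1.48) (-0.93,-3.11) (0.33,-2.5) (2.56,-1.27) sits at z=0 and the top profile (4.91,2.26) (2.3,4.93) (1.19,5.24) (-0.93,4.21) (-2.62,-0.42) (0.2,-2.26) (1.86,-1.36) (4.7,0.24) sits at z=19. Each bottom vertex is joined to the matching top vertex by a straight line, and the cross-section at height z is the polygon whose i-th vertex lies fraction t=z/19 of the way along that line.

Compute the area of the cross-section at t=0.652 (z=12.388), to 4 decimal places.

Cross-section at t=0.652: each vertex is (1-t)·p0[i] + t·p1[i].
  v1: (1-0.652)·(2.49,0.29) + 0.652·(4.91,2.26) = (4.0678,1.5744)
  v2: (1-0.652)·(0.88,3.14) + 0.652·(2.3,4.93) = (1.8058,4.3071)
  v3: (1-0.652)·(-0.26,3.56) + 0.652·(1.19,5.24) = (0.6854,4.6554)
  v4: (1-0.652)·(-2.7,2.68) + 0.652·(-0.93,4.21) = (-1.5460,3.6776)
  v5: (1-0.652)·(-2.64,-1.48) + 0.652·(-2.62,-0.42) = (-2.6270,-0.7889)
  v6: (1-0.652)·(-0.93,-3.11) + 0.652·(0.2,-2.26) = (-0.1932,-2.5558)
  v7: (1-0.652)·(0.33,-2.5) + 0.652·(1.86,-1.36) = (1.3276,-1.7567)
  v8: (1-0.652)·(2.56,-1.27) + 0.652·(4.7,0.24) = (3.9553,-0.2855)
Shoelace sum Σ(x_i·y_{i+1} − x_{i+1}·y_i):
  i=1: 4.0678·4.3071 − 1.8058·1.5744 = +14.6773 (running +14.6773)
  i=2: 1.8058·4.6554 − 0.6854·4.3071 = +5.4548 (running +20.1321)
  i=3: 0.6854·3.6776 − -1.5460·4.6554 = +9.7176 (running +29.8497)
  i=4: -1.5460·-0.7889 − -2.6270·3.6776 = +10.8804 (running +40.7301)
  i=5: -2.6270·-2.5558 − -0.1932·-0.7889 = +6.5615 (running +47.2916)
  i=6: -0.1932·-1.7567 − 1.3276·-2.5558 = +3.7324 (running +51.0241)
  i=7: 1.3276·-0.2855 − 3.9553·-1.7567 = +6.5693 (running +57.5934)
  i=8: 3.9553·1.5744 − 4.0678·-0.2855 = +7.3886 (running +64.9820)
Area = |Σ|/2 = |64.9820|/2 = 32.4910

Area at t=0.652: 32.4910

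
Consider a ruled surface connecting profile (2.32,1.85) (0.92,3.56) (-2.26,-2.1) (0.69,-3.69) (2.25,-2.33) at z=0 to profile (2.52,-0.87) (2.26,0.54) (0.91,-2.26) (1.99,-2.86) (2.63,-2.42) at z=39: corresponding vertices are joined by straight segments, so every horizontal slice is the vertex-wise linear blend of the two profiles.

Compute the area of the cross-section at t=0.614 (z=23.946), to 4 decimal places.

Area at t=0.614: 7.7238

Cross-section at t=0.614: each vertex is (1-t)·p0[i] + t·p1[i].
  v1: (1-0.614)·(2.32,1.85) + 0.614·(2.52,-0.87) = (2.4428,0.1799)
  v2: (1-0.614)·(0.92,3.56) + 0.614·(2.26,0.54) = (1.7428,1.7057)
  v3: (1-0.614)·(-2.26,-2.1) + 0.614·(0.91,-2.26) = (-0.3136,-2.1982)
  v4: (1-0.614)·(0.69,-3.69) + 0.614·(1.99,-2.86) = (1.4882,-3.1804)
  v5: (1-0.614)·(2.25,-2.33) + 0.614·(2.63,-2.42) = (2.4833,-2.3853)
Shoelace sum Σ(x_i·y_{i+1} − x_{i+1}·y_i):
  i=1: 2.4428·1.7057 − 1.7428·0.1799 = +3.8532 (running +3.8532)
  i=2: 1.7428·-2.1982 − -0.3136·1.7057 = -3.2961 (running +0.5571)
  i=3: -0.3136·-3.1804 − 1.4882·-2.1982 = +4.2689 (running +4.8260)
  i=4: 1.4882·-2.3853 − 2.4833·-3.1804 = +4.3482 (running +9.1741)
  i=5: 2.4833·0.1799 − 2.4428·-2.3853 = +6.2735 (running +15.4476)
Area = |Σ|/2 = |15.4476|/2 = 7.7238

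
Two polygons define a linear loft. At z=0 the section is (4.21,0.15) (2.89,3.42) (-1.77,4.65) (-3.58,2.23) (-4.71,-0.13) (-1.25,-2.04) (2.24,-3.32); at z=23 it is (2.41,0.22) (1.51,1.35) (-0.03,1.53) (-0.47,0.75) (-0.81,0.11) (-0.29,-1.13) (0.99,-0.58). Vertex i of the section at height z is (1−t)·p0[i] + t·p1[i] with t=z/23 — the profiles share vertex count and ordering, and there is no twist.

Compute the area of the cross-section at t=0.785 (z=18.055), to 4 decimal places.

Area at t=0.785: 10.5560

Cross-section at t=0.785: each vertex is (1-t)·p0[i] + t·p1[i].
  v1: (1-0.785)·(4.21,0.15) + 0.785·(2.41,0.22) = (2.7970,0.2050)
  v2: (1-0.785)·(2.89,3.42) + 0.785·(1.51,1.35) = (1.8067,1.7951)
  v3: (1-0.785)·(-1.77,4.65) + 0.785·(-0.03,1.53) = (-0.4041,2.2008)
  v4: (1-0.785)·(-3.58,2.23) + 0.785·(-0.47,0.75) = (-1.1386,1.0682)
  v5: (1-0.785)·(-4.71,-0.13) + 0.785·(-0.81,0.11) = (-1.6485,0.0584)
  v6: (1-0.785)·(-1.25,-2.04) + 0.785·(-0.29,-1.13) = (-0.4964,-1.3256)
  v7: (1-0.785)·(2.24,-3.32) + 0.785·(0.99,-0.58) = (1.2588,-1.1691)
Shoelace sum Σ(x_i·y_{i+1} − x_{i+1}·y_i):
  i=1: 2.7970·1.7951 − 1.8067·0.2050 = +4.6505 (running +4.6505)
  i=2: 1.8067·2.2008 − -0.4041·1.7951 = +4.7016 (running +9.3520)
  i=3: -0.4041·1.0682 − -1.1386·2.2008 = +2.0743 (running +11.4263)
  i=4: -1.1386·0.0584 − -1.6485·1.0682 = +1.6944 (running +13.1207)
  i=5: -1.6485·-1.3256 − -0.4964·0.0584 = +2.2143 (running +15.3351)
  i=6: -0.4964·-1.1691 − 1.2588·-1.3256 = +2.2490 (running +17.5841)
  i=7: 1.2588·0.2050 − 2.7970·-1.1691 = +3.5280 (running +21.1120)
Area = |Σ|/2 = |21.1120|/2 = 10.5560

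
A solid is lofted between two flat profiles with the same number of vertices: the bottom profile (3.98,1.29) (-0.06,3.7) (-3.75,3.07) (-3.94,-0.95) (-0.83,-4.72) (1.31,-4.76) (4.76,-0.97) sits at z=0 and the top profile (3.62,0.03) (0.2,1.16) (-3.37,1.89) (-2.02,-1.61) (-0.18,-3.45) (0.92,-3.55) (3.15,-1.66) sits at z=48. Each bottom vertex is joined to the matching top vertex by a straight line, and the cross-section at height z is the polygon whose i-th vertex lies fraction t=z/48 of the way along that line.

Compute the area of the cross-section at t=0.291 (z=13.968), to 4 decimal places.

Cross-section at t=0.291: each vertex is (1-t)·p0[i] + t·p1[i].
  v1: (1-0.291)·(3.98,1.29) + 0.291·(3.62,0.03) = (3.8752,0.9233)
  v2: (1-0.291)·(-0.06,3.7) + 0.291·(0.2,1.16) = (0.0157,2.9609)
  v3: (1-0.291)·(-3.75,3.07) + 0.291·(-3.37,1.89) = (-3.6394,2.7266)
  v4: (1-0.291)·(-3.94,-0.95) + 0.291·(-2.02,-1.61) = (-3.3813,-1.1421)
  v5: (1-0.291)·(-0.83,-4.72) + 0.291·(-0.18,-3.45) = (-0.6409,-4.3504)
  v6: (1-0.291)·(1.31,-4.76) + 0.291·(0.92,-3.55) = (1.1965,-4.4079)
  v7: (1-0.291)·(4.76,-0.97) + 0.291·(3.15,-1.66) = (4.2915,-1.1708)
Shoelace sum Σ(x_i·y_{i+1} − x_{i+1}·y_i):
  i=1: 3.8752·2.9609 − 0.0157·0.9233 = +11.4596 (running +11.4596)
  i=2: 0.0157·2.7266 − -3.6394·2.9609 = +10.8185 (running +22.2781)
  i=3: -3.6394·-1.1421 − -3.3813·2.7266 = +13.3759 (running +35.6540)
  i=4: -3.3813·-4.3504 − -0.6409·-1.1421 = +13.9781 (running +49.6321)
  i=5: -0.6409·-4.4079 − 1.1965·-4.3504 = +8.0301 (running +57.6623)
  i=6: 1.1965·-1.1708 − 4.2915·-4.4079 = +17.5156 (running +75.1778)
  i=7: 4.2915·0.9233 − 3.8752·-1.1708 = +8.4996 (running +83.6774)
Area = |Σ|/2 = |83.6774|/2 = 41.8387

Area at t=0.291: 41.8387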